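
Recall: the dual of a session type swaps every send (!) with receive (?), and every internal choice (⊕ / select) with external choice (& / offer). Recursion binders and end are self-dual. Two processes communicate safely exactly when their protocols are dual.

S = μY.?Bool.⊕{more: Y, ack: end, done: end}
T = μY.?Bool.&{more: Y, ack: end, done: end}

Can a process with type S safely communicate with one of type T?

NO

μY ‖ μY  ✓ (binder kept)
  ?Bool ‖ ?Bool  ✗ same direction on both sides — not dual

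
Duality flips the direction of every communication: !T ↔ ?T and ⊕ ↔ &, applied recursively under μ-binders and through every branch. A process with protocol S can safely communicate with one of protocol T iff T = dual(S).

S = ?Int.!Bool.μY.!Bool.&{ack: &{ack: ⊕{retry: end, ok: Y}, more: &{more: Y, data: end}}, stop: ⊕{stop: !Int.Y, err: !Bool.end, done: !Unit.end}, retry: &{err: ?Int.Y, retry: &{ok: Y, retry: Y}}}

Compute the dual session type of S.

!Int.?Bool.μY.?Bool.⊕{ack: ⊕{ack: &{retry: end, ok: Y}, more: ⊕{more: Y, data: end}}, stop: &{stop: ?Int.Y, err: ?Bool.end, done: ?Unit.end}, retry: ⊕{err: !Int.Y, retry: ⊕{ok: Y, retry: Y}}}

?Int = !Int
  !Bool = ?Bool
    μY = μY  (binder kept)
      !Bool = ?Bool
        &{ack,stop,retry} = ⊕{ack,stop,retry}  (external→internal)
          [ack]
            &{ack,more} = ⊕{ack,more}  (external→internal)
              [ack]
                ⊕{retry,ok} = &{retry,ok}  (⊕→&)
                  [retry]
                    end ↦ end
                  [ok]
                    Y ↦ Y
              [more]
                &{more,data} = ⊕{more,data}  (external→internal)
                  [more]
                    Y ↦ Y
                  [data]
                    end ↦ end
          [stop]
            ⊕{stop,err,done} = &{stop,err,done}  (⊕→&)
              [stop]
                !Int = ?Int
                  Y ↦ Y
              [err]
                !Bool = ?Bool
                  end ↦ end
              [done]
                !Unit = ?Unit
                  end ↦ end
          [retry]
            &{err,retry} = ⊕{err,retry}  (external→internal)
              [err]
                ?Int = !Int
                  Y ↦ Y
              [retry]
                &{ok,retry} = ⊕{ok,retry}  (external→internal)
                  [ok]
                    Y ↦ Y
                  [retry]
                    Y ↦ Y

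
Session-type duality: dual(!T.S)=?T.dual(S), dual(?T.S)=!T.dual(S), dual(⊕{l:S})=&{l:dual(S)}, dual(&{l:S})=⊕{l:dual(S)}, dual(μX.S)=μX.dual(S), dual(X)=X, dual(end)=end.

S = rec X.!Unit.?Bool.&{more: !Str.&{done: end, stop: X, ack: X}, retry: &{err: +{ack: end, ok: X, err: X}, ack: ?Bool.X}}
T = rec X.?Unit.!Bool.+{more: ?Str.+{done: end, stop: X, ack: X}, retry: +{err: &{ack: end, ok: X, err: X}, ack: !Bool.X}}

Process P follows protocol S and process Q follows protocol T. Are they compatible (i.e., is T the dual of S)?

YES

rec X ‖ rec X  match (binder kept)
  !Unit ‖ ?Unit  match
    ?Bool ‖ !Bool  match
      &{more,retry} ‖ +{more,retry}  match label sets agree
        [more]
          !Str ‖ ?Str  match
            &{done,stop,ack} ‖ +{done,stop,ack}  match label sets agree
              [done]
                end ‖ end  match
              [stop]
                X ‖ X  match
              [ack]
                X ‖ X  match
        [retry]
          &{err,ack} ‖ +{err,ack}  match label sets agree
            [err]
              +{ack,ok,err} ‖ &{ack,ok,err}  match label sets agree
                [ack]
                  end ‖ end  match
                [ok]
                  X ‖ X  match
                [err]
                  X ‖ X  match
            [ack]
              ?Bool ‖ !Bool  match
                X ‖ X  match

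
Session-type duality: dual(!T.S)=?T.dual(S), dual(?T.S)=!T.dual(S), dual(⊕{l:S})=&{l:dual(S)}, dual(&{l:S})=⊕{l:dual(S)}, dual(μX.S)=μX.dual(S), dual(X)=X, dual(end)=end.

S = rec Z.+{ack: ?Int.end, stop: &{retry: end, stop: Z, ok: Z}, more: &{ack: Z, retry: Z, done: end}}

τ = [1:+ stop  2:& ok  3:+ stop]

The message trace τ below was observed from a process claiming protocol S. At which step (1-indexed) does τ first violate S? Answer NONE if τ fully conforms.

NONE

[1] + stop  match  cont: &{retry: end, stop: rec Z.…, ok: rec Z.…}
[2] & ok  match  cont: rec Z.…
[3] + stop  match  cont: &{retry: end, stop: rec Z.…, ok: rec Z.…}
all 3 steps conform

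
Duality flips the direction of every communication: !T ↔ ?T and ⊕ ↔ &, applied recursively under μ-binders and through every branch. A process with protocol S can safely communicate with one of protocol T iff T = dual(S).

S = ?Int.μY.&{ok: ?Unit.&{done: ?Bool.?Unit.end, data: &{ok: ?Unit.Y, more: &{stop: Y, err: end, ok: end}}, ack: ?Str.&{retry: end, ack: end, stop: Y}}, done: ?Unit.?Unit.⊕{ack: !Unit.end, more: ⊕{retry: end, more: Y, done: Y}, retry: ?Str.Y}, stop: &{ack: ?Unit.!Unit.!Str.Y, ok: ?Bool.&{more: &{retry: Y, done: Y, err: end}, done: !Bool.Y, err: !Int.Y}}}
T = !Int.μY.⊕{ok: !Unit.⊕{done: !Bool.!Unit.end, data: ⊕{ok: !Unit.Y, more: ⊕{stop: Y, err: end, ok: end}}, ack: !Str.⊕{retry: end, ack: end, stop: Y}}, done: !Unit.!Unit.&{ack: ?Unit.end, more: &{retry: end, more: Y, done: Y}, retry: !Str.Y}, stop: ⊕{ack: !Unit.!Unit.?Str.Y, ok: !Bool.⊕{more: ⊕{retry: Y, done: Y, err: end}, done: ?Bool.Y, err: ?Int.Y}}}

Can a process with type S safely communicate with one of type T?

?Int ‖ !Int  ✓
  μY ‖ μY  ✓ (rec unchanged)
    &{ok,done,stop} ‖ ⊕{ok,done,stop}  ✓ same labels
      case ok:
        ?Unit ‖ !Unit  ✓
          &{done,data,ack} ‖ ⊕{done,data,ack}  ✓ same labels
            case done:
              ?Bool ‖ !Bool  ✓
                ?Unit ‖ !Unit  ✓
                  end ‖ end  ✓
            case data:
              &{ok,more} ‖ ⊕{ok,more}  ✓ same labels
                case ok:
                  ?Unit ‖ !Unit  ✓
                    Y ‖ Y  ✓
                case more:
                  &{stop,err,ok} ‖ ⊕{stop,err,ok}  ✓ same labels
                    case stop:
                      Y ‖ Y  ✓
                    case err:
                      end ‖ end  ✓
                    case ok:
                      end ‖ end  ✓
            case ack:
              ?Str ‖ !Str  ✓
                &{retry,ack,stop} ‖ ⊕{retry,ack,stop}  ✓ same labels
                  case retry:
                    end ‖ end  ✓
                  case ack:
                    end ‖ end  ✓
                  case stop:
                    Y ‖ Y  ✓
      case done:
        ?Unit ‖ !Unit  ✓
          ?Unit ‖ !Unit  ✓
            ⊕{ack,more,retry} ‖ &{ack,more,retry}  ✓ same labels
              case ack:
                !Unit ‖ ?Unit  ✓
                  end ‖ end  ✓
              case more:
                ⊕{retry,more,done} ‖ &{retry,more,done}  ✓ same labels
                  case retry:
                    end ‖ end  ✓
                  case more:
                    Y ‖ Y  ✓
                  case done:
                    Y ‖ Y  ✓
              case retry:
                ?Str ‖ !Str  ✓
                  Y ‖ Y  ✓
      case stop:
        &{ack,ok} ‖ ⊕{ack,ok}  ✓ same labels
          case ack:
            ?Unit ‖ !Unit  ✓
              !Unit ‖ !Unit  ✗ same direction on both sides — not dual

NO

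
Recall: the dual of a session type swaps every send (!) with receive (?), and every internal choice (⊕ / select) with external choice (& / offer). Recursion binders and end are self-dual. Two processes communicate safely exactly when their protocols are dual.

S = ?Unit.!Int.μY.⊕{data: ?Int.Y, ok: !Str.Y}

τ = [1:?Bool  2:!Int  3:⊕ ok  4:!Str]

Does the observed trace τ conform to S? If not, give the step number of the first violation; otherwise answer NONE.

@1 got ?Bool, protocol expects ?Unit  ✗

1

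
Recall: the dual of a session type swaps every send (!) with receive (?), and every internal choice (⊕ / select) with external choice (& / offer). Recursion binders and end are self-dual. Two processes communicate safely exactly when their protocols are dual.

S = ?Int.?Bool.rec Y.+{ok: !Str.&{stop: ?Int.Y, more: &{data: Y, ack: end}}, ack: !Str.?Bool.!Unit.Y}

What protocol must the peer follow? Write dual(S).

!Int.!Bool.rec Y.&{ok: ?Str.+{stop: !Int.Y, more: +{data: Y, ack: end}}, ack: ?Str.!Bool.?Unit.Y}

?Int ↦ !Int
  ?Bool ↦ !Bool
    rec Y ↦ rec Y  (μ self-dual)
      +{ok,ack} ↦ &{ok,ack}  (internal→external)
        [ok]
          !Str ↦ ?Str
            &{stop,more} ↦ +{stop,more}  (external→internal)
              [stop]
                ?Int ↦ !Int
                  Y ↦ Y
              [more]
                &{data,ack} ↦ +{data,ack}  (external→internal)
                  [data]
                    Y ↦ Y
                  [ack]
                    end ↦ end
        [ack]
          !Str ↦ ?Str
            ?Bool ↦ !Bool
              !Unit ↦ ?Unit
                Y ↦ Y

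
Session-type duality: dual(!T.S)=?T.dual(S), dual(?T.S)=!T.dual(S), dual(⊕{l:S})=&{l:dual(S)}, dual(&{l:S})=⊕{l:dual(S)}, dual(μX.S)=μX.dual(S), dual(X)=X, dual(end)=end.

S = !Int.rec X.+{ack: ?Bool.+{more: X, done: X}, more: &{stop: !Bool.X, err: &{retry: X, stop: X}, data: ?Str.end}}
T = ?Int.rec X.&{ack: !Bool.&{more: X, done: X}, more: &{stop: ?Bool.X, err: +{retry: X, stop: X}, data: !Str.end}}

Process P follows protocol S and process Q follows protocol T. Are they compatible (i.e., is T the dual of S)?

NO

!Int ‖ ?Int  ok
  rec X ‖ rec X  ok (μ self-dual)
    +{ack,more} ‖ &{ack,more}  ok labels match
      case ack:
        ?Bool ‖ !Bool  ok
          +{more,done} ‖ &{more,done}  ok labels match
            case more:
              X ‖ X  ok
            case done:
              X ‖ X  ok
      case more:
        &{stop,err,data} ‖ &{stop,err,data}  ✗ choice polarity not flipped — not dual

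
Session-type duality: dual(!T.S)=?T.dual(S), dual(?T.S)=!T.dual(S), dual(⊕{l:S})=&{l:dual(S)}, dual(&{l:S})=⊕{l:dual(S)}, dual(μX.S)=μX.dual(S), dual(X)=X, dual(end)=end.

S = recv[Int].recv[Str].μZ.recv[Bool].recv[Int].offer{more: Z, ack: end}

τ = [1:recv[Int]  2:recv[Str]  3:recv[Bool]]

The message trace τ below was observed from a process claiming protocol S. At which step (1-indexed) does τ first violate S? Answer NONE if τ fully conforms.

NONE

step 1: recv[Int]  ok  residual = recv[Str].μZ.…
step 2: recv[Str]  ok  residual = μZ.…
step 3: recv[Bool]  ok  residual = recv[Int].offer{more: μZ.…, ack: end}
τ conforms to S (length 3)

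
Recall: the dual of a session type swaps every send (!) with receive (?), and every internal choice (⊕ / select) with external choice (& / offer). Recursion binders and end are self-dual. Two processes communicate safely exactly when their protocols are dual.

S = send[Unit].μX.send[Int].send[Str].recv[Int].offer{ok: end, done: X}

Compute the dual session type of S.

recv[Unit].μX.recv[Int].recv[Str].send[Int].select{ok: end, done: X}

send[Unit] → recv[Unit]
  μX → μX  (rec unchanged)
    send[Int] → recv[Int]
      send[Str] → recv[Str]
        recv[Int] → send[Int]
          offer{ok,done} → select{ok,done}  (external→internal)
            • ok:
              dual(end) = end
            • done:
              dual(X) = X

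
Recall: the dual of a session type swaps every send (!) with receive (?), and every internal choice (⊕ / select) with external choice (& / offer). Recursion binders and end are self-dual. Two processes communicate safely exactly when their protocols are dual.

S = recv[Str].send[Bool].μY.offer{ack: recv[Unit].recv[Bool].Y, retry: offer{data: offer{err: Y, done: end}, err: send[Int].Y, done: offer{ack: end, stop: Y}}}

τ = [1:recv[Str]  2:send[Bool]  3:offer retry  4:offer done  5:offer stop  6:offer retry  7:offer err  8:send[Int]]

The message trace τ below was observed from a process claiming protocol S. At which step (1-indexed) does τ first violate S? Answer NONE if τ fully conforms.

step 1: recv[Str]  ✓  cont: send[Bool].μY.…
step 2: send[Bool]  ✓  cont: μY.…
step 3: offer retry  ✓  cont: offer{data: offer{err: μY.…, done: end}, err: send[Int].μY.…, done: offer{ack: end, stop: μY.…}}
step 4: offer done  ✓  cont: offer{ack: end, stop: μY.…}
step 5: offer stop  ✓  cont: μY.…
step 6: offer retry  ✓  cont: offer{data: offer{err: μY.…, done: end}, err: send[Int].μY.…, done: offer{ack: end, stop: μY.…}}
step 7: offer err  ✓  cont: send[Int].μY.…
step 8: send[Int]  ✓  cont: μY.…
all 8 steps conform

NONE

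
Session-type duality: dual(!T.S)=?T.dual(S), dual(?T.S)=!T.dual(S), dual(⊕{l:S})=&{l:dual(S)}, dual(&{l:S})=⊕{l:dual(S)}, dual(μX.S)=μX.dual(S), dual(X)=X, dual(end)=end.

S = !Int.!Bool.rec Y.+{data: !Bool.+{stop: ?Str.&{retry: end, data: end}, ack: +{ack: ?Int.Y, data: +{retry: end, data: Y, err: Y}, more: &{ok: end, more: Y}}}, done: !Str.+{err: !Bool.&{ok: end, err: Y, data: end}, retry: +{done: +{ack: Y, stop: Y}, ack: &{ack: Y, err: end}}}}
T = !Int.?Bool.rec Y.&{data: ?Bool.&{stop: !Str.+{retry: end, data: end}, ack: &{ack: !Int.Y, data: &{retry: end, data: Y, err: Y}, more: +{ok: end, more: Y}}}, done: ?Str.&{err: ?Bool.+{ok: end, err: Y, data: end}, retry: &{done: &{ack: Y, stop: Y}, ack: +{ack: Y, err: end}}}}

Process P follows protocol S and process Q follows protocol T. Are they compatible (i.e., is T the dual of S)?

NO

!Int ‖ !Int  ✗ same direction on both sides — not dual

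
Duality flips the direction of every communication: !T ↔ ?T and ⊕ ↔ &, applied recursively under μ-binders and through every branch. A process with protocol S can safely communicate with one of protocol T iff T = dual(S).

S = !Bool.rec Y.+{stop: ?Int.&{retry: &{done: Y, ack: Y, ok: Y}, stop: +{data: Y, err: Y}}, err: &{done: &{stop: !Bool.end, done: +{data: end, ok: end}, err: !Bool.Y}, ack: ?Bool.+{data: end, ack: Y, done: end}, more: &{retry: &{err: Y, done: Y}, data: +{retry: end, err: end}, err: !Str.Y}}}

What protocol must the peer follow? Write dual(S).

?Bool.rec Y.&{stop: !Int.+{retry: +{done: Y, ack: Y, ok: Y}, stop: &{data: Y, err: Y}}, err: +{done: +{stop: ?Bool.end, done: &{data: end, ok: end}, err: ?Bool.Y}, ack: !Bool.&{data: end, ack: Y, done: end}, more: +{retry: +{err: Y, done: Y}, data: &{retry: end, err: end}, err: ?Str.Y}}}

!Bool = ?Bool
  rec Y = rec Y  (binder kept)
    +{stop,err} = &{stop,err}  (internal→external)
      case stop:
        ?Int = !Int
          &{retry,stop} = +{retry,stop}  (offer→select)
            case retry:
              &{done,ack,ok} = +{done,ack,ok}  (offer→select)
                case done:
                  Y self-dual
                case ack:
                  Y self-dual
                case ok:
                  Y self-dual
            case stop:
              +{data,err} = &{data,err}  (internal→external)
                case data:
                  Y self-dual
                case err:
                  Y self-dual
      case err:
        &{done,ack,more} = +{done,ack,more}  (offer→select)
          case done:
            &{stop,done,err} = +{stop,done,err}  (offer→select)
              case stop:
                !Bool = ?Bool
                  end self-dual
              case done:
                +{data,ok} = &{data,ok}  (internal→external)
                  case data:
                    end self-dual
                  case ok:
                    end self-dual
              case err:
                !Bool = ?Bool
                  Y self-dual
          case ack:
            ?Bool = !Bool
              +{data,ack,done} = &{data,ack,done}  (internal→external)
                case data:
                  end self-dual
                case ack:
                  Y self-dual
                case done:
                  end self-dual
          case more:
            &{retry,data,err} = +{retry,data,err}  (offer→select)
              case retry:
                &{err,done} = +{err,done}  (offer→select)
                  case err:
                    Y self-dual
                  case done:
                    Y self-dual
              case data:
                +{retry,err} = &{retry,err}  (internal→external)
                  case retry:
                    end self-dual
                  case err:
                    end self-dual
              case err:
                !Str = ?Str
                  Y self-dual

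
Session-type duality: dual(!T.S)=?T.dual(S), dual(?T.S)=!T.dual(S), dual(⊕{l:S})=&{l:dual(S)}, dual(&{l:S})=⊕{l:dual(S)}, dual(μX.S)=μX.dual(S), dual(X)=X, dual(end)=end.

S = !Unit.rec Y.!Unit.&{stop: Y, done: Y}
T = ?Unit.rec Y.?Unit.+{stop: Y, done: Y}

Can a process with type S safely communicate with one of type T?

YES

!Unit vs ?Unit  ✓
  rec Y vs rec Y  ✓ (rec unchanged)
    !Unit vs ?Unit  ✓
      &{stop,done} vs +{stop,done}  ✓ label sets agree
        case stop:
          Y vs Y  ✓
        case done:
          Y vs Y  ✓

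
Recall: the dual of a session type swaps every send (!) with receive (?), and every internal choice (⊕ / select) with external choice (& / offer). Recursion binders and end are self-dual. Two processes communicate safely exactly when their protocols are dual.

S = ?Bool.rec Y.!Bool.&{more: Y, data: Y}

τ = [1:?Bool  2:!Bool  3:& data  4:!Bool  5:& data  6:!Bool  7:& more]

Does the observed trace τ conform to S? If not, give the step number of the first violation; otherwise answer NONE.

[1] ?Bool  match  residual = rec Y.…
[2] !Bool  match  residual = &{more: rec Y.…, data: rec Y.…}
[3] & data  match  residual = rec Y.…
[4] !Bool  match  residual = &{more: rec Y.…, data: rec Y.…}
[5] & data  match  residual = rec Y.…
[6] !Bool  match  residual = &{more: rec Y.…, data: rec Y.…}
[7] & more  match  residual = rec Y.…
trace exhausted — no violation

NONE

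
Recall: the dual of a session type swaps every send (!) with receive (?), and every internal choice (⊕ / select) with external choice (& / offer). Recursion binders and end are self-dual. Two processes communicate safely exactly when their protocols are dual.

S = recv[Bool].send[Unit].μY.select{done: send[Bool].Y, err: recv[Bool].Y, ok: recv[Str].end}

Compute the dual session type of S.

recv[Bool] ↦ send[Bool]
  send[Unit] ↦ recv[Unit]
    μY ↦ μY  (binder kept)
      select{done,err,ok} ↦ offer{done,err,ok}  (select→offer)
        case done:
          send[Bool] ↦ recv[Bool]
            Y self-dual
        case err:
          recv[Bool] ↦ send[Bool]
            Y self-dual
        case ok:
          recv[Str] ↦ send[Str]
            end self-dual

send[Bool].recv[Unit].μY.offer{done: recv[Bool].Y, err: send[Bool].Y, ok: send[Str].end}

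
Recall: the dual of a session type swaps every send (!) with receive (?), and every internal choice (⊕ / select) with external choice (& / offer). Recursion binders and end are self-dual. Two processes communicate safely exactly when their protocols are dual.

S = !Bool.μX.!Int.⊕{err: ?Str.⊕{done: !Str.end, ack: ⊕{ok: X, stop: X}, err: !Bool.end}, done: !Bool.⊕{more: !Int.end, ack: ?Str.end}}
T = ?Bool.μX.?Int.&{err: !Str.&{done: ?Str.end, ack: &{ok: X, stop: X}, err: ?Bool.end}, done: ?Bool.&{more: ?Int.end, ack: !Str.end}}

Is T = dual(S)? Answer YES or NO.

YES

!Bool ‖ ?Bool  ok
  μX ‖ μX  ok (rec unchanged)
    !Int ‖ ?Int  ok
      ⊕{err,done} ‖ &{err,done}  ok label sets agree
        [err]
          ?Str ‖ !Str  ok
            ⊕{done,ack,err} ‖ &{done,ack,err}  ok label sets agree
              [done]
                !Str ‖ ?Str  ok
                  end ‖ end  ok
              [ack]
                ⊕{ok,stop} ‖ &{ok,stop}  ok label sets agree
                  [ok]
                    X ‖ X  ok
                  [stop]
                    X ‖ X  ok
              [err]
                !Bool ‖ ?Bool  ok
                  end ‖ end  ok
        [done]
          !Bool ‖ ?Bool  ok
            ⊕{more,ack} ‖ &{more,ack}  ok label sets agree
              [more]
                !Int ‖ ?Int  ok
                  end ‖ end  ok
              [ack]
                ?Str ‖ !Str  ok
                  end ‖ end  ok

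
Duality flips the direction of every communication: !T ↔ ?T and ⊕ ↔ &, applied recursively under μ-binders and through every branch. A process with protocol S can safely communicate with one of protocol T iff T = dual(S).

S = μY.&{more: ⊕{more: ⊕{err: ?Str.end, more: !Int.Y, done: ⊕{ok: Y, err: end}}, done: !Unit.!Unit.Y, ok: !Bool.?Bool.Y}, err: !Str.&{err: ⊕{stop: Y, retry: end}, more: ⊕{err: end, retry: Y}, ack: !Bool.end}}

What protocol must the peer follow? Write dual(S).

μY = μY  (binder kept)
  &{more,err} = ⊕{more,err}  (&→⊕)
    [more]
      ⊕{more,done,ok} = &{more,done,ok}  (select→offer)
        [more]
          ⊕{err,more,done} = &{err,more,done}  (select→offer)
            [err]
              ?Str = !Str
                end ↦ end
            [more]
              !Int = ?Int
                Y ↦ Y
            [done]
              ⊕{ok,err} = &{ok,err}  (select→offer)
                [ok]
                  Y ↦ Y
                [err]
                  end ↦ end
        [done]
          !Unit = ?Unit
            !Unit = ?Unit
              Y ↦ Y
        [ok]
          !Bool = ?Bool
            ?Bool = !Bool
              Y ↦ Y
    [err]
      !Str = ?Str
        &{err,more,ack} = ⊕{err,more,ack}  (&→⊕)
          [err]
            ⊕{stop,retry} = &{stop,retry}  (select→offer)
              [stop]
                Y ↦ Y
              [retry]
                end ↦ end
          [more]
            ⊕{err,retry} = &{err,retry}  (select→offer)
              [err]
                end ↦ end
              [retry]
                Y ↦ Y
          [ack]
            !Bool = ?Bool
              end ↦ end

μY.⊕{more: &{more: &{err: !Str.end, more: ?Int.Y, done: &{ok: Y, err: end}}, done: ?Unit.?Unit.Y, ok: ?Bool.!Bool.Y}, err: ?Str.⊕{err: &{stop: Y, retry: end}, more: &{err: end, retry: Y}, ack: ?Bool.end}}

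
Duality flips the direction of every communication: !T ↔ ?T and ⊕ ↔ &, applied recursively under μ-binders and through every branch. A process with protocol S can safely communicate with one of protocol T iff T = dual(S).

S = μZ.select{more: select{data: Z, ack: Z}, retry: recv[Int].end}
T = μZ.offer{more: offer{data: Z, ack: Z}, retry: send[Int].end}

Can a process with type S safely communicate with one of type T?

μZ ‖ μZ  match (rec unchanged)
  select{more,retry} ‖ offer{more,retry}  match label sets agree
    case more:
      select{data,ack} ‖ offer{data,ack}  match label sets agree
        case data:
          Z ‖ Z  match
        case ack:
          Z ‖ Z  match
    case retry:
      recv[Int] ‖ send[Int]  match
        end ‖ end  match

YES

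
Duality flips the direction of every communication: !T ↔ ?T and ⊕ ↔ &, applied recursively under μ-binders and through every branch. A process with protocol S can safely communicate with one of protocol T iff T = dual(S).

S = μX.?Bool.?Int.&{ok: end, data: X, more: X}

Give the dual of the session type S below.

μX.!Bool.!Int.⊕{ok: end, data: X, more: X}

μX ↦ μX  (binder kept)
  ?Bool ↦ !Bool
    ?Int ↦ !Int
      &{ok,data,more} ↦ ⊕{ok,data,more}  (offer→select)
        • ok:
          end ↦ end
        • data:
          X ↦ X
        • more:
          X ↦ X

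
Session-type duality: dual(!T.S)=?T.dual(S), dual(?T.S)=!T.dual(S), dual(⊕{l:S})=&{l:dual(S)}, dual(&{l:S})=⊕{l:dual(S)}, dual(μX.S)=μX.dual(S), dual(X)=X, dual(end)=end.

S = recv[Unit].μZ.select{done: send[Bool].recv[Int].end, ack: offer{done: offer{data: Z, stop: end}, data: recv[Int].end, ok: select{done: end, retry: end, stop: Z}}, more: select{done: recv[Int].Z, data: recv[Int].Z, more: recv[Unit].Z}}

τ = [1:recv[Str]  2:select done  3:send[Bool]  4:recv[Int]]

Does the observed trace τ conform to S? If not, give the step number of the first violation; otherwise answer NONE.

1

step 1: got recv[Str], protocol expects recv[Unit]  ✗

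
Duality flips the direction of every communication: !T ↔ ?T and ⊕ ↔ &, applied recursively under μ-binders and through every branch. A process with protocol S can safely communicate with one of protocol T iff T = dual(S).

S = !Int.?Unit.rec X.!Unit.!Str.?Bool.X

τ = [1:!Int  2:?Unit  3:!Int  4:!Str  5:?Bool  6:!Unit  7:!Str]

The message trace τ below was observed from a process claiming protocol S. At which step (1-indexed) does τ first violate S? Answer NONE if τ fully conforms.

[1] !Int  match  cont: ?Unit.rec X.…
[2] ?Unit  match  cont: rec X.…
[3] got !Int, protocol expects !Unit  ✗

3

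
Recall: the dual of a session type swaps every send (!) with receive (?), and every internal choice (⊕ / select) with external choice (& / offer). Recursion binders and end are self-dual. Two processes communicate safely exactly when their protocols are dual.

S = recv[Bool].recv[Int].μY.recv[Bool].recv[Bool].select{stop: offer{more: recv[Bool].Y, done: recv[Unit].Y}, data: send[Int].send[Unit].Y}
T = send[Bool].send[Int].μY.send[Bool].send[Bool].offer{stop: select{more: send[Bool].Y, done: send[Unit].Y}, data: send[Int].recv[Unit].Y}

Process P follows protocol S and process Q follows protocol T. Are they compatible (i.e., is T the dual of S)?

NO

recv[Bool] | send[Bool]  ✓
  recv[Int] | send[Int]  ✓
    μY | μY  ✓ (μ self-dual)
      recv[Bool] | send[Bool]  ✓
        recv[Bool] | send[Bool]  ✓
          select{stop,data} | offer{stop,data}  ✓ same labels
            • stop:
              offer{more,done} | select{more,done}  ✓ same labels
                • more:
                  recv[Bool] | send[Bool]  ✓
                    Y | Y  ✓
                • done:
                  recv[Unit] | send[Unit]  ✓
                    Y | Y  ✓
            • data:
              send[Int] | send[Int]  ✗ same direction on both sides — not dual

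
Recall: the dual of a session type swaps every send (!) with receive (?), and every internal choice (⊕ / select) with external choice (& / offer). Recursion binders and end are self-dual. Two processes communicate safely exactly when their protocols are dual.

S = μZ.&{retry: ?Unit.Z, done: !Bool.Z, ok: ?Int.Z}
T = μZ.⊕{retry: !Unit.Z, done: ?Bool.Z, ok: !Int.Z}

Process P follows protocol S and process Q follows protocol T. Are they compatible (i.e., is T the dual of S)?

μZ ‖ μZ  ok (rec unchanged)
  &{retry,done,ok} ‖ ⊕{retry,done,ok}  ok label sets agree
    [retry]
      ?Unit ‖ !Unit  ok
        Z ‖ Z  ok
    [done]
      !Bool ‖ ?Bool  ok
        Z ‖ Z  ok
    [ok]
      ?Int ‖ !Int  ok
        Z ‖ Z  ok

YES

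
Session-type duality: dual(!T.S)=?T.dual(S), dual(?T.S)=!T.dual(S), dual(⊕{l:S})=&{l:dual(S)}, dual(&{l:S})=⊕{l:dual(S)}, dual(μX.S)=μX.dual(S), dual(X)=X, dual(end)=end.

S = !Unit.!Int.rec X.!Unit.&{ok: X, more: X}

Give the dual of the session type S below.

?Unit.?Int.rec X.?Unit.+{ok: X, more: X}

!Unit → ?Unit
  !Int → ?Int
    rec X → rec X  (rec unchanged)
      !Unit → ?Unit
        &{ok,more} → +{ok,more}  (&→⊕)
          • ok:
            X ↦ X
          • more:
            X ↦ X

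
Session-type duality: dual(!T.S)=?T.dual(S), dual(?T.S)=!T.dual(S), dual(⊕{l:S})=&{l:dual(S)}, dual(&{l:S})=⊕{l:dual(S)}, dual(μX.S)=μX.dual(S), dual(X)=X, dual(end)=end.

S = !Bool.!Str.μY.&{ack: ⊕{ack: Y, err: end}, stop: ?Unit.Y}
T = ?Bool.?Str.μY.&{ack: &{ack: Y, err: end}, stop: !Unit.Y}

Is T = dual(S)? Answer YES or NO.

NO

!Bool | ?Bool  match
  !Str | ?Str  match
    μY | μY  match (rec unchanged)
      &{ack,stop} | &{ack,stop}  ✗ choice polarity not flipped — not dual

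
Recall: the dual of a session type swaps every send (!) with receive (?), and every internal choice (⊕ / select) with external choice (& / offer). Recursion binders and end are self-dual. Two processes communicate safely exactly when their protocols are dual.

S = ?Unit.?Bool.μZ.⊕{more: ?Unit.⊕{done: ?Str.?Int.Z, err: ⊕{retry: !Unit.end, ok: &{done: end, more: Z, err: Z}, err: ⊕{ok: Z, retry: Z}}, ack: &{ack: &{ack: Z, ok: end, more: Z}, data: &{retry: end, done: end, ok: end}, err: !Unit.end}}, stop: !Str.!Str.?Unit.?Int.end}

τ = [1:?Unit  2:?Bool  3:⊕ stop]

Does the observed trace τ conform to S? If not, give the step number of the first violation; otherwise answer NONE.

@1 ?Unit  match  state: ?Bool.μZ.…
@2 ?Bool  match  state: μZ.…
@3 ⊕ stop  match  state: !Str.!Str.?Unit.?Int.end
τ conforms to S (length 3)

NONE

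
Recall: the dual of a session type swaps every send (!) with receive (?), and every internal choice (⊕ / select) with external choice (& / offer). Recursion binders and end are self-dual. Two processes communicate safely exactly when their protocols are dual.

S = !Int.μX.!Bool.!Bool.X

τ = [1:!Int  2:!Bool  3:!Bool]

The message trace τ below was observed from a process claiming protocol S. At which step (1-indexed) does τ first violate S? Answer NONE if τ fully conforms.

NONE

[1] !Int  match  state: μX.…
[2] !Bool  match  state: !Bool.μX.…
[3] !Bool  match  state: μX.…
all 3 steps conform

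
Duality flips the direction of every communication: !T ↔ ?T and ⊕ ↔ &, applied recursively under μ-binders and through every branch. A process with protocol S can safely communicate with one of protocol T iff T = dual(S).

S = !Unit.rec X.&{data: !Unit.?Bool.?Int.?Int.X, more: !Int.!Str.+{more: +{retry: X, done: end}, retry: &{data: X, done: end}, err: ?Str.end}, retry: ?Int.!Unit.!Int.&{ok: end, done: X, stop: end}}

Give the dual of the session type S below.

!Unit = ?Unit
  rec X = rec X  (binder kept)
    &{data,more,retry} = +{data,more,retry}  (external→internal)
      • data:
        !Unit = ?Unit
          ?Bool = !Bool
            ?Int = !Int
              ?Int = !Int
                X self-dual
      • more:
        !Int = ?Int
          !Str = ?Str
            +{more,retry,err} = &{more,retry,err}  (select→offer)
              • more:
                +{retry,done} = &{retry,done}  (select→offer)
                  • retry:
                    X self-dual
                  • done:
                    end self-dual
              • retry:
                &{data,done} = +{data,done}  (external→internal)
                  • data:
                    X self-dual
                  • done:
                    end self-dual
              • err:
                ?Str = !Str
                  end self-dual
      • retry:
        ?Int = !Int
          !Unit = ?Unit
            !Int = ?Int
              &{ok,done,stop} = +{ok,done,stop}  (external→internal)
                • ok:
                  end self-dual
                • done:
                  X self-dual
                • stop:
                  end self-dual

?Unit.rec X.+{data: ?Unit.!Bool.!Int.!Int.X, more: ?Int.?Str.&{more: &{retry: X, done: end}, retry: +{data: X, done: end}, err: !Str.end}, retry: !Int.?Unit.?Int.+{ok: end, done: X, stop: end}}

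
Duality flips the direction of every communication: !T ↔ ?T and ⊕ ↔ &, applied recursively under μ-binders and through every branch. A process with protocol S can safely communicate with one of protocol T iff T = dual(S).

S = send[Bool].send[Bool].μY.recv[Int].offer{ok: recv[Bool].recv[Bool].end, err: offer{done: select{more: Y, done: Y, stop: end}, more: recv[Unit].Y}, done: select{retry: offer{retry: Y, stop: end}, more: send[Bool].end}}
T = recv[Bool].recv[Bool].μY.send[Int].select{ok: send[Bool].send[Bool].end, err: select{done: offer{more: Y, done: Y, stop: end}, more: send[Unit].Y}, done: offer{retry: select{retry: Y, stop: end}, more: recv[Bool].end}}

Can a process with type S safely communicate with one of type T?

send[Bool] vs recv[Bool]  ✓
  send[Bool] vs recv[Bool]  ✓
    μY vs μY  ✓ (μ self-dual)
      recv[Int] vs send[Int]  ✓
        offer{ok,err,done} vs select{ok,err,done}  ✓ same labels
          [ok]
            recv[Bool] vs send[Bool]  ✓
              recv[Bool] vs send[Bool]  ✓
                end vs end  ✓
          [err]
            offer{done,more} vs select{done,more}  ✓ same labels
              [done]
                select{more,done,stop} vs offer{more,done,stop}  ✓ same labels
                  [more]
                    Y vs Y  ✓
                  [done]
                    Y vs Y  ✓
                  [stop]
                    end vs end  ✓
              [more]
                recv[Unit] vs send[Unit]  ✓
                  Y vs Y  ✓
          [done]
            select{retry,more} vs offer{retry,more}  ✓ same labels
              [retry]
                offer{retry,stop} vs select{retry,stop}  ✓ same labels
                  [retry]
                    Y vs Y  ✓
                  [stop]
                    end vs end  ✓
              [more]
                send[Bool] vs recv[Bool]  ✓
                  end vs end  ✓

YES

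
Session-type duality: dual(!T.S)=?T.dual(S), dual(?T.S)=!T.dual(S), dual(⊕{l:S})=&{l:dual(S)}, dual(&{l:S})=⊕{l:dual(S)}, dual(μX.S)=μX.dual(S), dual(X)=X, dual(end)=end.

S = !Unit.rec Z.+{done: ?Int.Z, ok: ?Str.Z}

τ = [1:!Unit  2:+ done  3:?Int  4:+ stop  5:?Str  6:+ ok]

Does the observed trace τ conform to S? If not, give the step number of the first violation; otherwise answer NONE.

4

step 1: !Unit  ok  cont: rec Z.…
step 2: + done  ok  cont: ?Int.rec Z.…
step 3: ?Int  ok  cont: rec Z.…
step 4: got + stop, protocol expects + done or + ok  ✗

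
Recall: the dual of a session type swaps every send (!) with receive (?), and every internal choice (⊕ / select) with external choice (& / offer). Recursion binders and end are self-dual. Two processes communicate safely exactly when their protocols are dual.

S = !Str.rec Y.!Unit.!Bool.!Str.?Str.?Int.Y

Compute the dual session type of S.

!Str ↦ ?Str
  rec Y ↦ rec Y  (rec unchanged)
    !Unit ↦ ?Unit
      !Bool ↦ ?Bool
        !Str ↦ ?Str
          ?Str ↦ !Str
            ?Int ↦ !Int
              Y ↦ Y

?Str.rec Y.?Unit.?Bool.?Str.!Str.!Int.Y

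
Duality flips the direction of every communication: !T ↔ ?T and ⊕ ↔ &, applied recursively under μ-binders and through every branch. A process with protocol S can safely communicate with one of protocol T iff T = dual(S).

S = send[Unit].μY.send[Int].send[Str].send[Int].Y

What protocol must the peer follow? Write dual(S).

send[Unit] → recv[Unit]
  μY → μY  (binder kept)
    send[Int] → recv[Int]
      send[Str] → recv[Str]
        send[Int] → recv[Int]
          Y self-dual

recv[Unit].μY.recv[Int].recv[Str].recv[Int].Y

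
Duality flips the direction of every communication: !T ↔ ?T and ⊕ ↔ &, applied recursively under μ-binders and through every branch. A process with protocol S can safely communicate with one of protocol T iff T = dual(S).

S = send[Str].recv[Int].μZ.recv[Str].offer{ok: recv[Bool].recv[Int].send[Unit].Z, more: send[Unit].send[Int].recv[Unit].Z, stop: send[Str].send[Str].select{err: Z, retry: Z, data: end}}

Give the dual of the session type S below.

recv[Str].send[Int].μZ.send[Str].select{ok: send[Bool].send[Int].recv[Unit].Z, more: recv[Unit].recv[Int].send[Unit].Z, stop: recv[Str].recv[Str].offer{err: Z, retry: Z, data: end}}

send[Str] → recv[Str]
  recv[Int] → send[Int]
    μZ → μZ  (binder kept)
      recv[Str] → send[Str]
        offer{ok,more,stop} → select{ok,more,stop}  (offer→select)
          case ok:
            recv[Bool] → send[Bool]
              recv[Int] → send[Int]
                send[Unit] → recv[Unit]
                  Z self-dual
          case more:
            send[Unit] → recv[Unit]
              send[Int] → recv[Int]
                recv[Unit] → send[Unit]
                  Z self-dual
          case stop:
            send[Str] → recv[Str]
              send[Str] → recv[Str]
                select{err,retry,data} → offer{err,retry,data}  (internal→external)
                  case err:
                    Z self-dual
                  case retry:
                    Z self-dual
                  case data:
                    end self-dual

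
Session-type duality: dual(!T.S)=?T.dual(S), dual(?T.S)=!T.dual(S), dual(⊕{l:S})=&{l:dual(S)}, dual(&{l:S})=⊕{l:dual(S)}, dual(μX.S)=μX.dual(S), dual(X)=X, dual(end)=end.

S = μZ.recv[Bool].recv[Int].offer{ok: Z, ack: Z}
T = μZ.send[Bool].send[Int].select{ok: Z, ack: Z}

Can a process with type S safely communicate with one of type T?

YES

μZ vs μZ  ✓ (rec unchanged)
  recv[Bool] vs send[Bool]  ✓
    recv[Int] vs send[Int]  ✓
      offer{ok,ack} vs select{ok,ack}  ✓ label sets agree
        • ok:
          Z vs Z  ✓
        • ack:
          Z vs Z  ✓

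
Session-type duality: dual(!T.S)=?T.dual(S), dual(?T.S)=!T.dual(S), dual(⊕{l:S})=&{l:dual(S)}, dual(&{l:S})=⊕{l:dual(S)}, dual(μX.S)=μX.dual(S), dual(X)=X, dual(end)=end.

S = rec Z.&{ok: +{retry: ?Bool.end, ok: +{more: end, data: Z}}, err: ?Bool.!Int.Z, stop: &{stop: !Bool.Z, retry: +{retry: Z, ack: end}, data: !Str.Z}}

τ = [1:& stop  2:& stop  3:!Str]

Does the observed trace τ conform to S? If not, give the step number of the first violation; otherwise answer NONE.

3

step 1: & stop  ok  residual = &{stop: !Bool.rec Z.…, retry: +{retry: rec Z.…, ack: end}, data: !Str.rec Z.…}
step 2: & stop  ok  residual = !Bool.rec Z.…
step 3: got !Str, protocol expects !Bool  ✗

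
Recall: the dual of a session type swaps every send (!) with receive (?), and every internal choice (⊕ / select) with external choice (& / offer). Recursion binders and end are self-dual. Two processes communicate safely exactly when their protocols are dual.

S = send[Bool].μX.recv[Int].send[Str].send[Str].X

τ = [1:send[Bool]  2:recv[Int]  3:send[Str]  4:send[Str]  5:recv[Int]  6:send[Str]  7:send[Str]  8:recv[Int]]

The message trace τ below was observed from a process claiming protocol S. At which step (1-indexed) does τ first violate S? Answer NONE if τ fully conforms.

[1] send[Bool]  ✓  cont: μX.…
[2] recv[Int]  ✓  cont: send[Str].send[Str].μX.…
[3] send[Str]  ✓  cont: send[Str].μX.…
[4] send[Str]  ✓  cont: μX.…
[5] recv[Int]  ✓  cont: send[Str].send[Str].μX.…
[6] send[Str]  ✓  cont: send[Str].μX.…
[7] send[Str]  ✓  cont: μX.…
[8] recv[Int]  ✓  cont: send[Str].send[Str].μX.…
τ conforms to S (length 8)

NONE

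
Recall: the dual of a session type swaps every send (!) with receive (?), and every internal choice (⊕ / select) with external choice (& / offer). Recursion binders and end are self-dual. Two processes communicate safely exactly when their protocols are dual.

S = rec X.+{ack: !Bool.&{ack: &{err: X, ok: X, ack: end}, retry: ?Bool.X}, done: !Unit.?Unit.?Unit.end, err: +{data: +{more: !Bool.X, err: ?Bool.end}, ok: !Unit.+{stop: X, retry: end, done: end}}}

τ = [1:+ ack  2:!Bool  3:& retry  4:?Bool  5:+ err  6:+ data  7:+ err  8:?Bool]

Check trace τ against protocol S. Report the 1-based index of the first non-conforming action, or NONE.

step 1: + ack  ok  state: !Bool.&{ack: &{err: rec X.…, ok: rec X.…, ack: end}, retry: ?Bool.rec X.…}
step 2: !Bool  ok  state: &{ack: &{err: rec X.…, ok: rec X.…, ack: end}, retry: ?Bool.rec X.…}
step 3: & retry  ok  state: ?Bool.rec X.…
step 4: ?Bool  ok  state: rec X.…
step 5: + err  ok  state: +{data: +{more: !Bool.rec X.…, err: ?Bool.end}, ok: !Unit.+{stop: rec X.…, retry: end, done: end}}
step 6: + data  ok  state: +{more: !Bool.rec X.…, err: ?Bool.end}
step 7: + err  ok  state: ?Bool.end
step 8: ?Bool  ok  state: end
τ conforms to S (length 8)

NONE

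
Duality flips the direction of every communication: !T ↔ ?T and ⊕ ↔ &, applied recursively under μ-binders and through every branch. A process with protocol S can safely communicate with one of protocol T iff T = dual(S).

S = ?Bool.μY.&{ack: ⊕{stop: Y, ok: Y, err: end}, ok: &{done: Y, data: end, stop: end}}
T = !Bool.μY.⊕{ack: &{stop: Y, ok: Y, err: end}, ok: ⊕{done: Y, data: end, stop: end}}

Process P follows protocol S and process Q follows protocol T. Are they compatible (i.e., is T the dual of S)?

YES

?Bool vs !Bool  ✓
  μY vs μY  ✓ (μ self-dual)
    &{ack,ok} vs ⊕{ack,ok}  ✓ labels match
      • ack:
        ⊕{stop,ok,err} vs &{stop,ok,err}  ✓ labels match
          • stop:
            Y vs Y  ✓
          • ok:
            Y vs Y  ✓
          • err:
            end vs end  ✓
      • ok:
        &{done,data,stop} vs ⊕{done,data,stop}  ✓ labels match
          • done:
            Y vs Y  ✓
          • data:
            end vs end  ✓
          • stop:
            end vs end  ✓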